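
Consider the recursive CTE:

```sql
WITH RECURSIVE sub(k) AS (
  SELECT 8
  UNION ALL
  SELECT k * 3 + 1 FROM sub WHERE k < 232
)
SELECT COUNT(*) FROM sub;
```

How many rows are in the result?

5

Base: k=8.
Iteration 1: 8 < 232 holds -> k = 8 * 3 + 1 = 25.
Iteration 2: 25 < 232 holds -> k = 25 * 3 + 1 = 76.
Iteration 3: 76 < 232 holds -> k = 76 * 3 + 1 = 229.
Iteration 4: 229 < 232 holds -> k = 229 * 3 + 1 = 688.
Iteration 5: 688 < 232 fails; recursion stops.
Total rows emitted: 5.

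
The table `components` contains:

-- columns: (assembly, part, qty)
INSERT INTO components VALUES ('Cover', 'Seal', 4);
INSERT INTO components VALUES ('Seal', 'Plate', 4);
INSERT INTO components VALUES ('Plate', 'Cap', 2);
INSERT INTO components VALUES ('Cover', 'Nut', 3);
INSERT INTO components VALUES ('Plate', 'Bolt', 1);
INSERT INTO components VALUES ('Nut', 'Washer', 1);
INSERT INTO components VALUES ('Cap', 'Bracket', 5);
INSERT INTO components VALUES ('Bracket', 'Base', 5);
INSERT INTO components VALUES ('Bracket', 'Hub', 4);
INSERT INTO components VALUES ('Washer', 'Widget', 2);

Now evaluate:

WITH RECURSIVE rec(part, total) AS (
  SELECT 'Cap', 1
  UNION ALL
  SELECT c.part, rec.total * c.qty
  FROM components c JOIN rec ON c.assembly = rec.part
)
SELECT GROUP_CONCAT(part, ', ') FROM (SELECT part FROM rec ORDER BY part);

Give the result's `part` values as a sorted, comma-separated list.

Base, Bracket, Cap, Hub

Base: (Cap, total=1).
Iteration 1: components of {Cap} -> Bracket = 1*5 = 5.
Iteration 2: components of {Bracket} -> Base = 5*5 = 25, Hub = 5*4 = 20.
Iteration 3: no further components; recursion stops.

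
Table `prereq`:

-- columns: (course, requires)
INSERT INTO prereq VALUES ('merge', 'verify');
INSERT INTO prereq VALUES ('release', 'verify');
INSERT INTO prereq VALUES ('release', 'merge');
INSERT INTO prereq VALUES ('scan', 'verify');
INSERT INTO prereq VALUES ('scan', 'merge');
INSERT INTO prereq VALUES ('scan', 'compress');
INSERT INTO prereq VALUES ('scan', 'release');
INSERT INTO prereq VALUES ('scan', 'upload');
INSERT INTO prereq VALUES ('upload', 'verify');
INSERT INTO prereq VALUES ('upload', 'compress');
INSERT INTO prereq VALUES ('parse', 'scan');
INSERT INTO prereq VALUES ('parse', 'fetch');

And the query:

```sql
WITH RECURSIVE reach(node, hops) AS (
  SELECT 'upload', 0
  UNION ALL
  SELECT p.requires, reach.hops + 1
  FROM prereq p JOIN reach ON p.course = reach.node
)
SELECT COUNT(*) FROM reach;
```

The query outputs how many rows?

3

Base: (upload, hops=0).
Iteration 1: edges from {upload} -> (compress, hops=1), (verify, hops=1).
Iteration 2: no outgoing edges from {compress,verify}; recursion stops.
Total rows emitted: 3.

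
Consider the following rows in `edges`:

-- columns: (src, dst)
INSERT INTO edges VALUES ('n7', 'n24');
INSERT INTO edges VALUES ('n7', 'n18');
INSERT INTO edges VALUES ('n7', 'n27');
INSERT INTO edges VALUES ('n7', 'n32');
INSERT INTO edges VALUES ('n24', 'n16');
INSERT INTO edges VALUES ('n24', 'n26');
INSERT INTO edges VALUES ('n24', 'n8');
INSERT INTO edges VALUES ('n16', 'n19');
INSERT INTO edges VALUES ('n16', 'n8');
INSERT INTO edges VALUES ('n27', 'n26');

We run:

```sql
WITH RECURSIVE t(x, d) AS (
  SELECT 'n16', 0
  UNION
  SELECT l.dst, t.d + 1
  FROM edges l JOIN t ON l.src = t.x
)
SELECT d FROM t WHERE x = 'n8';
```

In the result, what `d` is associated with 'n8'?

1

Base: (n16, d=0).
Iteration 1: edges from {n16} -> (n19, d=1), (n8, d=1).
Iteration 2: no outgoing edges from {n19,n8}; recursion stops.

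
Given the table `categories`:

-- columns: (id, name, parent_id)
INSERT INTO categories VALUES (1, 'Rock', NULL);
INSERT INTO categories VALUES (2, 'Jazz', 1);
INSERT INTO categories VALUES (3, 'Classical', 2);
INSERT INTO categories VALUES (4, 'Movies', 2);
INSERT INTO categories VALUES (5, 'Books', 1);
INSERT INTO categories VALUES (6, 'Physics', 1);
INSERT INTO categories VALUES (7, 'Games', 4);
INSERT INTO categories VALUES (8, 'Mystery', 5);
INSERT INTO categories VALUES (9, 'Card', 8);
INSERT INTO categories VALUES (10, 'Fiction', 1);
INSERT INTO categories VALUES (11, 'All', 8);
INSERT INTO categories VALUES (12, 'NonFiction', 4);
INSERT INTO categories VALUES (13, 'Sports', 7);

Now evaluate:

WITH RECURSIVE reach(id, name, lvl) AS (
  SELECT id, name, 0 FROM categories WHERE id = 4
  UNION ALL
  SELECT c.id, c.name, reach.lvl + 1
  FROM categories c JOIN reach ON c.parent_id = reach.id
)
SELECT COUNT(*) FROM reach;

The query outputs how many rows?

Base: id=4 (Movies) at lvl 0.
Iteration 1: rows with parent_id in {4} -> Games (id 7, lvl 1), NonFiction (id 12, lvl 1).
Iteration 2: rows with parent_id in {7,12} -> Sports (id 13, lvl 2).
Iteration 3: no rows with parent_id in {13}; recursion stops.
Total rows emitted: 4.

4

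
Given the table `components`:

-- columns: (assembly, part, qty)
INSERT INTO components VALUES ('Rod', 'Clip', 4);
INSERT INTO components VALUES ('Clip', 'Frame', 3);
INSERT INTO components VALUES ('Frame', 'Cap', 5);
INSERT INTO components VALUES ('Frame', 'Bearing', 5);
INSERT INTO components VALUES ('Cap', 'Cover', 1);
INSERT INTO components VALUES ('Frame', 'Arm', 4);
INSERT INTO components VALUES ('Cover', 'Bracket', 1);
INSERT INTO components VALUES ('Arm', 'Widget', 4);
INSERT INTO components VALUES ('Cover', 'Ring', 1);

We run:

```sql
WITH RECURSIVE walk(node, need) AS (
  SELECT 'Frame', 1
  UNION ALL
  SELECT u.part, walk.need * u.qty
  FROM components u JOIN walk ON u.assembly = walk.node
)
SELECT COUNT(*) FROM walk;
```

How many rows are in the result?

Base: (Frame, need=1).
Iteration 1: components of {Frame} -> Arm = 1*4 = 4, Bearing = 1*5 = 5, Cap = 1*5 = 5.
Iteration 2: components of {Arm,Bearing,Cap} -> Cover = 5*1 = 5, Widget = 4*4 = 16.
Iteration 3: components of {Cover,Widget} -> Bracket = 5*1 = 5, Ring = 5*1 = 5.
Iteration 4: no further components; recursion stops.
Total rows emitted: 8.

8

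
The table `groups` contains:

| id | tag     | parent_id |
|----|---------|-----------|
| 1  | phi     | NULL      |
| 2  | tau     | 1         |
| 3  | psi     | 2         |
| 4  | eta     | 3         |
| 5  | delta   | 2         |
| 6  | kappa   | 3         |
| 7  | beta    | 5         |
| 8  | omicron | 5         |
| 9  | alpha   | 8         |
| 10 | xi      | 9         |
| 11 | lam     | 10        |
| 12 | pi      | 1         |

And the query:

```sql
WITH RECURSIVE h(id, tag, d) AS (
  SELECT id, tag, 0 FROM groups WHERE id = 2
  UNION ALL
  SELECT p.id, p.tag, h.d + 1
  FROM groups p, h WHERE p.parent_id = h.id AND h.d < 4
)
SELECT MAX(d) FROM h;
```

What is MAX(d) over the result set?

4

Base: id=2 (tau) at d 0.
Iteration 1: rows with parent_id in {2} -> psi (id 3, d 1), delta (id 5, d 1).
Iteration 2: rows with parent_id in {3,5} -> eta (id 4, d 2), kappa (id 6, d 2), beta (id 7, d 2), omicron (id 8, d 2).
Iteration 3: rows with parent_id in {4,6,7,8} -> alpha (id 9, d 3).
Iteration 4: rows with parent_id in {9} -> xi (id 10, d 4).
Iteration 5: d < 4 fails for all current rows; recursion stops.
d values: 0, 1, 1, 2, 2, 2, 2, 3, 4; the maximum is 4.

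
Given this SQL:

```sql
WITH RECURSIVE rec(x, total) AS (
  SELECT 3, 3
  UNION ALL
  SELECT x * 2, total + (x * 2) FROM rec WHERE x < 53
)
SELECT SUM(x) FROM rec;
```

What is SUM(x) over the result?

189

Base: x=3, total=3.
Iteration 1: 3 < 53 holds -> x = 3 * 2 = 6, total = 3 + 6 = 9.
Iteration 2: 6 < 53 holds -> x = 6 * 2 = 12, total = 9 + 12 = 21.
Iteration 3: 12 < 53 holds -> x = 12 * 2 = 24, total = 21 + 24 = 45.
Iteration 4: 24 < 53 holds -> x = 24 * 2 = 48, total = 45 + 48 = 93.
Iteration 5: 48 < 53 holds -> x = 48 * 2 = 96, total = 93 + 96 = 189.
Iteration 6: 96 < 53 fails; recursion stops.
SUM(x) = 3 + 6 + 12 + 24 + 48 + 96 = 189.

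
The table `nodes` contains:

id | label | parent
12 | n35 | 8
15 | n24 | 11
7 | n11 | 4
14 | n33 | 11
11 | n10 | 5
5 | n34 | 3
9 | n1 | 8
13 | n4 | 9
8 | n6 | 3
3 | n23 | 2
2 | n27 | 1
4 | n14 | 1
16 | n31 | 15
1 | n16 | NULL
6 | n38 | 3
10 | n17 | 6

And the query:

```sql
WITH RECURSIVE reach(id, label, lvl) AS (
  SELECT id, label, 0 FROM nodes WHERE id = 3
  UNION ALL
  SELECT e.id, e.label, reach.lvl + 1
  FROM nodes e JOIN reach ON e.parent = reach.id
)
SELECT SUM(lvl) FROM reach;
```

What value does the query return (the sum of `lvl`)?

24

Base: id=3 (n23) at lvl 0.
Iteration 1: rows with parent in {3} -> n34 (id 5, lvl 1), n38 (id 6, lvl 1), n6 (id 8, lvl 1).
Iteration 2: rows with parent in {5,6,8} -> n1 (id 9, lvl 2), n17 (id 10, lvl 2), n10 (id 11, lvl 2), n35 (id 12, lvl 2).
Iteration 3: rows with parent in {9,10,11,12} -> n4 (id 13, lvl 3), n33 (id 14, lvl 3), n24 (id 15, lvl 3).
Iteration 4: rows with parent in {13,14,15} -> n31 (id 16, lvl 4).
Iteration 5: no rows with parent in {16}; recursion stops.
SUM(lvl) = 0 + 1 + 1 + 1 + 2 + 2 + 2 + 2 + 3 + 3 + 3 + 4 = 24.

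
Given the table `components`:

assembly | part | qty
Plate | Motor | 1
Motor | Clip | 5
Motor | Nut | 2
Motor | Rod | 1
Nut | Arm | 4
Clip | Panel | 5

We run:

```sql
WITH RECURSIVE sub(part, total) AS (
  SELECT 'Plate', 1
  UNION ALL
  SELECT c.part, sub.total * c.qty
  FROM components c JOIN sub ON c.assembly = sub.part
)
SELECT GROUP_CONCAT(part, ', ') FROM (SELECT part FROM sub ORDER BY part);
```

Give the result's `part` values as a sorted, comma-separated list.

Arm, Clip, Motor, Nut, Panel, Plate, Rod

Base: (Plate, total=1).
Iteration 1: components of {Plate} -> Motor = 1*1 = 1.
Iteration 2: components of {Motor} -> Clip = 1*5 = 5, Nut = 1*2 = 2, Rod = 1*1 = 1.
Iteration 3: components of {Clip,Nut,Rod} -> Arm = 2*4 = 8, Panel = 5*5 = 25.
Iteration 4: no further components; recursion stops.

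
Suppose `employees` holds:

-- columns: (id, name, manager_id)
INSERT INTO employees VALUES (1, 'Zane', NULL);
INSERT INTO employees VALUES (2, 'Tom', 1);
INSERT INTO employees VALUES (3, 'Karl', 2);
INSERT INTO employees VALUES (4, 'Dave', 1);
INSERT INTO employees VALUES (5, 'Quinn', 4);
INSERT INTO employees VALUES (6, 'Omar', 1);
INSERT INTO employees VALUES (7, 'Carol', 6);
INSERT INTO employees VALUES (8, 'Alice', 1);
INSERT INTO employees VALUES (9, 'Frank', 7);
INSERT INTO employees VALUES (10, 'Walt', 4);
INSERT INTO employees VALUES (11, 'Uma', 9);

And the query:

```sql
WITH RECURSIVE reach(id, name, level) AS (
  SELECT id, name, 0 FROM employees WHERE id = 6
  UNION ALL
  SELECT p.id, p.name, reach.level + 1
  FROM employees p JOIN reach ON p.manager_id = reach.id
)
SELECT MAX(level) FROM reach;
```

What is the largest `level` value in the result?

3

Base: id=6 (Omar) at level 0.
Iteration 1: rows with manager_id in {6} -> Carol (id 7, level 1).
Iteration 2: rows with manager_id in {7} -> Frank (id 9, level 2).
Iteration 3: rows with manager_id in {9} -> Uma (id 11, level 3).
Iteration 4: no rows with manager_id in {11}; recursion stops.
level values: 0, 1, 2, 3; the maximum is 3.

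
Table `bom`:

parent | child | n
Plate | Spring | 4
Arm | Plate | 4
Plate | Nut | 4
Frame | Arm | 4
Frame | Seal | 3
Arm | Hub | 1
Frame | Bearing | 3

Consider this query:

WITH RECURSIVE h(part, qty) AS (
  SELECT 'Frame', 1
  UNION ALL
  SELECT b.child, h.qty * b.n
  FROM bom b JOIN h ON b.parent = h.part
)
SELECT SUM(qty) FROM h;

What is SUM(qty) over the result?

Base: (Frame, qty=1).
Iteration 1: components of {Frame} -> Arm = 1*4 = 4, Bearing = 1*3 = 3, Seal = 1*3 = 3.
Iteration 2: components of {Arm,Bearing,Seal} -> Hub = 4*1 = 4, Plate = 4*4 = 16.
Iteration 3: components of {Hub,Plate} -> Nut = 16*4 = 64, Spring = 16*4 = 64.
Iteration 4: no further components; recursion stops.
SUM(qty) = 1 + 4 + 3 + 3 + 4 + 16 + 64 + 64 = 159.

159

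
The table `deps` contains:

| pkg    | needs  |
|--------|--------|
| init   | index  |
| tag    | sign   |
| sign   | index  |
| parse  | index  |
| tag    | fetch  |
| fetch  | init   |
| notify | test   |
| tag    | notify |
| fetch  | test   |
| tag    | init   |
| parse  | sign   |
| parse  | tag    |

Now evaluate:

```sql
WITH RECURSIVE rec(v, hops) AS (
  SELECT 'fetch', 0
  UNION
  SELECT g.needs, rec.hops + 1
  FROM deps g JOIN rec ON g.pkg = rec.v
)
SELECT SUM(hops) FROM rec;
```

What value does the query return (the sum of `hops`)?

4

Base: (fetch, hops=0).
Iteration 1: edges from {fetch} -> (init, hops=1), (test, hops=1).
Iteration 2: edges from {init,test} -> (index, hops=2).
Iteration 3: no outgoing edges from {index}; recursion stops.
SUM(hops) = 0 + 1 + 1 + 2 = 4.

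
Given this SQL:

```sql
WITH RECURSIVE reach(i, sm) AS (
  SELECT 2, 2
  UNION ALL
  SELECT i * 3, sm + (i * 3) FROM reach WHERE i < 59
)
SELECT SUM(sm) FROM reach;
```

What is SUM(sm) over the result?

358

Base: i=2, sm=2.
Iteration 1: 2 < 59 holds -> i = 2 * 3 = 6, sm = 2 + 6 = 8.
Iteration 2: 6 < 59 holds -> i = 6 * 3 = 18, sm = 8 + 18 = 26.
Iteration 3: 18 < 59 holds -> i = 18 * 3 = 54, sm = 26 + 54 = 80.
Iteration 4: 54 < 59 holds -> i = 54 * 3 = 162, sm = 80 + 162 = 242.
Iteration 5: 162 < 59 fails; recursion stops.
SUM(sm) = 2 + 8 + 26 + 80 + 242 = 358.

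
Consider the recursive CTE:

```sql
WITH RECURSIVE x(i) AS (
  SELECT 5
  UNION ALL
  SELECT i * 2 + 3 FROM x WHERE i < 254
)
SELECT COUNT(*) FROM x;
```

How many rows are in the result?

Base: i=5.
Iteration 1: 5 < 254 holds -> i = 5 * 2 + 3 = 13.
Iteration 2: 13 < 254 holds -> i = 13 * 2 + 3 = 29.
Iteration 3: 29 < 254 holds -> i = 29 * 2 + 3 = 61.
Iteration 4: 61 < 254 holds -> i = 61 * 2 + 3 = 125.
Iteration 5: 125 < 254 holds -> i = 125 * 2 + 3 = 253.
Iteration 6: 253 < 254 holds -> i = 253 * 2 + 3 = 509.
Iteration 7: 509 < 254 fails; recursion stops.
Total rows emitted: 7.

7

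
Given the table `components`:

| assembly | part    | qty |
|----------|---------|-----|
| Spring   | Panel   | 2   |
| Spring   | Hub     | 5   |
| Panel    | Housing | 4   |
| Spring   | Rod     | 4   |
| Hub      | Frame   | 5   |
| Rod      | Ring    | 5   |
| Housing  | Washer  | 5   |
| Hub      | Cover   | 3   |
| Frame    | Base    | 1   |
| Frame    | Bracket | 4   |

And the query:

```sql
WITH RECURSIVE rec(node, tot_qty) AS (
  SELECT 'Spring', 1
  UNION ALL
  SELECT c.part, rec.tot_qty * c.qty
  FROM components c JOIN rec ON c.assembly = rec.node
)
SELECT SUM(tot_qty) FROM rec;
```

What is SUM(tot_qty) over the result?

245

Base: (Spring, tot_qty=1).
Iteration 1: components of {Spring} -> Hub = 1*5 = 5, Panel = 1*2 = 2, Rod = 1*4 = 4.
Iteration 2: components of {Hub,Panel,Rod} -> Cover = 5*3 = 15, Frame = 5*5 = 25, Housing = 2*4 = 8, Ring = 4*5 = 20.
Iteration 3: components of {Cover,Frame,Housing,Ring} -> Base = 25*1 = 25, Bracket = 25*4 = 100, Washer = 8*5 = 40.
Iteration 4: no further components; recursion stops.
SUM(tot_qty) = 1 + 2 + 5 + 4 + 8 + 25 + 15 + 20 + 40 + 25 + 100 = 245.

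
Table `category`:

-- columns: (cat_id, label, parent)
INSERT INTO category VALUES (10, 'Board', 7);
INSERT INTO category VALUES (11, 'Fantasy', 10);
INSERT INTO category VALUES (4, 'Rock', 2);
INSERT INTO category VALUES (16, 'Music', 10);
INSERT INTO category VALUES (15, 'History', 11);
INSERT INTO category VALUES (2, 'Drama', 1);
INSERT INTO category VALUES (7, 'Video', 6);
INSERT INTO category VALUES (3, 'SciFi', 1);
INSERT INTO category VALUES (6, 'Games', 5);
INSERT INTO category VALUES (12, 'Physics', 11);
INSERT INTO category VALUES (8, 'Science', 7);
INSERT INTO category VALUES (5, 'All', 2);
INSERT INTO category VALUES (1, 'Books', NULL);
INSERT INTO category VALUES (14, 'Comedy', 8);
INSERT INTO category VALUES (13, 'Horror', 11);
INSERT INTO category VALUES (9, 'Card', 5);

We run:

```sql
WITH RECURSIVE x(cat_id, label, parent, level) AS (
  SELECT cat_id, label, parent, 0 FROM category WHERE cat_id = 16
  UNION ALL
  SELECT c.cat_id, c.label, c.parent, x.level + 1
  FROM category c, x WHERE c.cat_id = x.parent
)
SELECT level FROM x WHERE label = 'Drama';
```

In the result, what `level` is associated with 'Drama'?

Base: cat_id=16 (Music), parent=10, level 0.
Iteration 1: join on cat_id=10 -> Board (id 10, parent=7, level 1).
Iteration 2: join on cat_id=7 -> Video (id 7, parent=6, level 2).
Iteration 3: join on cat_id=6 -> Games (id 6, parent=5, level 3).
Iteration 4: join on cat_id=5 -> All (id 5, parent=2, level 4).
Iteration 5: join on cat_id=2 -> Drama (id 2, parent=1, level 5).
Iteration 6: join on cat_id=1 -> Books (id 1, parent=NULL, level 6).
Iteration 7: parent is NULL; no match; recursion stops.

5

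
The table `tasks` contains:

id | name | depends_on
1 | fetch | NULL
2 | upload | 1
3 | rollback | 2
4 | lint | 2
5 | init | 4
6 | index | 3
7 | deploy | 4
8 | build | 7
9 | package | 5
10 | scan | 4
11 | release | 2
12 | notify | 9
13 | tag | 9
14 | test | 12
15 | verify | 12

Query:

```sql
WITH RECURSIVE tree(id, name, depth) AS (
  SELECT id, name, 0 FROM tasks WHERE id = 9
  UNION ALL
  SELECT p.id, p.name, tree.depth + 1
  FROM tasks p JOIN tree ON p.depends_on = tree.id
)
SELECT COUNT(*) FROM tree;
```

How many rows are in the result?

Base: id=9 (package) at depth 0.
Iteration 1: rows with depends_on in {9} -> notify (id 12, depth 1), tag (id 13, depth 1).
Iteration 2: rows with depends_on in {12,13} -> test (id 14, depth 2), verify (id 15, depth 2).
Iteration 3: no rows with depends_on in {14,15}; recursion stops.
Total rows emitted: 5.

5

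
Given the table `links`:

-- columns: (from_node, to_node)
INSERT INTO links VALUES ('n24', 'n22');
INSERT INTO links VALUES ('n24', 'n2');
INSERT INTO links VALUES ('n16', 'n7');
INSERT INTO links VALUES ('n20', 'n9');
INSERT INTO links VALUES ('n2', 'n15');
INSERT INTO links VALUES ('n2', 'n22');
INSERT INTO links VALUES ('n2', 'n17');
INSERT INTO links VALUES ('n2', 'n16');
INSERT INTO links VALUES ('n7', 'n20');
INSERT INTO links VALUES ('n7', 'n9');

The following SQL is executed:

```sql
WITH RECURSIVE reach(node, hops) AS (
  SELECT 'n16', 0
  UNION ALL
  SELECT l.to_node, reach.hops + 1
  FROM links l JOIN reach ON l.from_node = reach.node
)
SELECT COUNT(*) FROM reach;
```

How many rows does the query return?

5

Base: (n16, hops=0).
Iteration 1: edges from {n16} -> (n7, hops=1).
Iteration 2: edges from {n7} -> (n20, hops=2), (n9, hops=2).
Iteration 3: edges from {n20,n9} -> (n9, hops=3).
Iteration 4: no outgoing edges from {n9}; recursion stops.
Total rows emitted: 5.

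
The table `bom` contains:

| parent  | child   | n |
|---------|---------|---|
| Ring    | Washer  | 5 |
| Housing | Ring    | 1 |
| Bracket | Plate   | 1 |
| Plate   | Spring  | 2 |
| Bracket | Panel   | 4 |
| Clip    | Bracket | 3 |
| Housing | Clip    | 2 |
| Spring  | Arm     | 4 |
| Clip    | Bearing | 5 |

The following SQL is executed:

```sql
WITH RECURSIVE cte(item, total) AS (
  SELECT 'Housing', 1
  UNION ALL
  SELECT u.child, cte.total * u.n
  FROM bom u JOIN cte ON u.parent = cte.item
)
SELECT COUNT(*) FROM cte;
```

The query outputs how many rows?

Base: (Housing, total=1).
Iteration 1: components of {Housing} -> Clip = 1*2 = 2, Ring = 1*1 = 1.
Iteration 2: components of {Clip,Ring} -> Bearing = 2*5 = 10, Bracket = 2*3 = 6, Washer = 1*5 = 5.
Iteration 3: components of {Bearing,Bracket,Washer} -> Panel = 6*4 = 24, Plate = 6*1 = 6.
Iteration 4: components of {Panel,Plate} -> Spring = 6*2 = 12.
Iteration 5: components of {Spring} -> Arm = 12*4 = 48.
Iteration 6: no further components; recursion stops.
Total rows emitted: 10.

10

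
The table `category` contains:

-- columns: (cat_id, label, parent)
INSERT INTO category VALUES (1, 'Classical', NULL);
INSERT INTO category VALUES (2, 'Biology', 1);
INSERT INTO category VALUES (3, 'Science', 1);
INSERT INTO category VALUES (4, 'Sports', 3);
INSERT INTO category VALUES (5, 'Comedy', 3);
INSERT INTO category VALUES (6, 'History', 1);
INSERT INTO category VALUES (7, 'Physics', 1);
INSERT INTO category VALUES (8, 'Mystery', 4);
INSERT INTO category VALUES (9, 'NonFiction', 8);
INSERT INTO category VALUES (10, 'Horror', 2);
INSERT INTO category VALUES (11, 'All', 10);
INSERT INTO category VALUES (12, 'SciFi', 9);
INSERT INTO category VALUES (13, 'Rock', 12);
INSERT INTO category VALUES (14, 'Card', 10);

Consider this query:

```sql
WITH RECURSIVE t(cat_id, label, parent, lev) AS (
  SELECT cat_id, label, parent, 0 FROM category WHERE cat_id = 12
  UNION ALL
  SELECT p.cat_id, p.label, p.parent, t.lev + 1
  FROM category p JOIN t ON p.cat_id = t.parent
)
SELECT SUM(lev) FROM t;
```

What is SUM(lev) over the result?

15

Base: cat_id=12 (SciFi), parent=9, lev 0.
Iteration 1: join on cat_id=9 -> NonFiction (id 9, parent=8, lev 1).
Iteration 2: join on cat_id=8 -> Mystery (id 8, parent=4, lev 2).
Iteration 3: join on cat_id=4 -> Sports (id 4, parent=3, lev 3).
Iteration 4: join on cat_id=3 -> Science (id 3, parent=1, lev 4).
Iteration 5: join on cat_id=1 -> Classical (id 1, parent=NULL, lev 5).
Iteration 6: parent is NULL; no match; recursion stops.
SUM(lev) = 0 + 1 + 2 + 3 + 4 + 5 = 15.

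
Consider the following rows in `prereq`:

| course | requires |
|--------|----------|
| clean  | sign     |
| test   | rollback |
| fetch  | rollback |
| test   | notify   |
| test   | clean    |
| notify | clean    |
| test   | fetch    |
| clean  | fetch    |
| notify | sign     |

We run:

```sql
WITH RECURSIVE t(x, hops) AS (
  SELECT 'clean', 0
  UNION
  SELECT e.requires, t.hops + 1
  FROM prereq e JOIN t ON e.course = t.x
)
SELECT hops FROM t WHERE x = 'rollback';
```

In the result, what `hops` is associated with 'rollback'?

Base: (clean, hops=0).
Iteration 1: edges from {clean} -> (fetch, hops=1), (sign, hops=1).
Iteration 2: edges from {fetch,sign} -> (rollback, hops=2).
Iteration 3: no outgoing edges from {rollback}; recursion stops.

2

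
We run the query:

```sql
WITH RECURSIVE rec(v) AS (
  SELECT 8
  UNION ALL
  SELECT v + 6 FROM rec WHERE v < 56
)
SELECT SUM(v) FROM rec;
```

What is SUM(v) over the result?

288

Base: v=8.
Iteration 1: 8 < 56 holds -> v = 8 + 6 = 14.
Iteration 2: 14 < 56 holds -> v = 14 + 6 = 20.
Iteration 3: 20 < 56 holds -> v = 20 + 6 = 26.
Iteration 4: 26 < 56 holds -> v = 26 + 6 = 32.
Iteration 5: 32 < 56 holds -> v = 32 + 6 = 38.
Iteration 6: 38 < 56 holds -> v = 38 + 6 = 44.
Iteration 7: 44 < 56 holds -> v = 44 + 6 = 50.
Iteration 8: 50 < 56 holds -> v = 50 + 6 = 56.
Iteration 9: 56 < 56 fails; recursion stops.
SUM(v) = 8 + 14 + 20 + 26 + 32 + 38 + 44 + 50 + 56 = 288.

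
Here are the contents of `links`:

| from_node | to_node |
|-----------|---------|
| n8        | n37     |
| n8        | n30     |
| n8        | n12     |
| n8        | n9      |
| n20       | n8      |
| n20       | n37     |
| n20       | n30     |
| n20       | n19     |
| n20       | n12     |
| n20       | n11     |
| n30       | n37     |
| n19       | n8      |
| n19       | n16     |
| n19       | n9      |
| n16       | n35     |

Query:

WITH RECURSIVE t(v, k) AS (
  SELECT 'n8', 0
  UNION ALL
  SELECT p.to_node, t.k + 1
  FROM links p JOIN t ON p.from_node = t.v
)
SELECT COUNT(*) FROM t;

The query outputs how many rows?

6

Base: (n8, k=0).
Iteration 1: edges from {n8} -> (n12, k=1), (n30, k=1), (n37, k=1), (n9, k=1).
Iteration 2: edges from {n12,n30,n37,n9} -> (n37, k=2).
Iteration 3: no outgoing edges from {n37}; recursion stops.
Total rows emitted: 6.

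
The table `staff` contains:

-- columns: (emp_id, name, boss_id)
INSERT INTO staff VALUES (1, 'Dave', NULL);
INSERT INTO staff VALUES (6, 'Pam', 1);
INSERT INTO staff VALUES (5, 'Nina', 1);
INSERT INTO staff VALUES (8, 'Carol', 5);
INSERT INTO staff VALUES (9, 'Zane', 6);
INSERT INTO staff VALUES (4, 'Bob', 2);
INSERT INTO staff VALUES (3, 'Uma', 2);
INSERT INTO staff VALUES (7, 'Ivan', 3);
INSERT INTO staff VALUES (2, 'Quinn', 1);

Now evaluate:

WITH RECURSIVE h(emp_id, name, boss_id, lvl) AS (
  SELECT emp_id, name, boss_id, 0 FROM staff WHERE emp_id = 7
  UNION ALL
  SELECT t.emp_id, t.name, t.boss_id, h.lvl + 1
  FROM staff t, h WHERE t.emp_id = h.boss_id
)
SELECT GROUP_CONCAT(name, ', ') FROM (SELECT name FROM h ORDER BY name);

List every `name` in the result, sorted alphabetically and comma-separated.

Dave, Ivan, Quinn, Uma

Base: emp_id=7 (Ivan), boss_id=3, lvl 0.
Iteration 1: join on emp_id=3 -> Uma (id 3, boss_id=2, lvl 1).
Iteration 2: join on emp_id=2 -> Quinn (id 2, boss_id=1, lvl 2).
Iteration 3: join on emp_id=1 -> Dave (id 1, boss_id=NULL, lvl 3).
Iteration 4: boss_id is NULL; no match; recursion stops.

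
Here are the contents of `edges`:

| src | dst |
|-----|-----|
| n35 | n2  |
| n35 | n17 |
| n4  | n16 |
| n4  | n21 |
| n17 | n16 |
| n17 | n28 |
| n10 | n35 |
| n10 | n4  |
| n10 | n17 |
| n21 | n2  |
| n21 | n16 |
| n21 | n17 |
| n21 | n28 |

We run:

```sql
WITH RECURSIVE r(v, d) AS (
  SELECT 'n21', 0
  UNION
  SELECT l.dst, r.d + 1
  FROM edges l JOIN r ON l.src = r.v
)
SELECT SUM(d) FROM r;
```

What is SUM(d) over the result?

8

Base: (n21, d=0).
Iteration 1: edges from {n21} -> (n16, d=1), (n17, d=1), (n2, d=1), (n28, d=1).
Iteration 2: edges from {n16,n17,n2,n28} -> (n16, d=2), (n28, d=2).
Iteration 3: no outgoing edges from {n16,n28}; recursion stops.
SUM(d) = 0 + 1 + 1 + 1 + 1 + 2 + 2 = 8.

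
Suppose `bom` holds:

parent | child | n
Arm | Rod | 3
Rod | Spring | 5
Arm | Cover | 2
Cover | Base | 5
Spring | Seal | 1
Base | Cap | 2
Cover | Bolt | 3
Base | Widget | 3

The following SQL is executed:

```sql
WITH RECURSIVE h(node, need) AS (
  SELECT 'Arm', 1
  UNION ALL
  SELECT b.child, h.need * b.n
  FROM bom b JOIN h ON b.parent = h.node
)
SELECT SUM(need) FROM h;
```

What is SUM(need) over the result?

102

Base: (Arm, need=1).
Iteration 1: components of {Arm} -> Cover = 1*2 = 2, Rod = 1*3 = 3.
Iteration 2: components of {Cover,Rod} -> Base = 2*5 = 10, Bolt = 2*3 = 6, Spring = 3*5 = 15.
Iteration 3: components of {Base,Bolt,Spring} -> Cap = 10*2 = 20, Seal = 15*1 = 15, Widget = 10*3 = 30.
Iteration 4: no further components; recursion stops.
SUM(need) = 1 + 3 + 2 + 15 + 10 + 6 + 15 + 20 + 30 = 102.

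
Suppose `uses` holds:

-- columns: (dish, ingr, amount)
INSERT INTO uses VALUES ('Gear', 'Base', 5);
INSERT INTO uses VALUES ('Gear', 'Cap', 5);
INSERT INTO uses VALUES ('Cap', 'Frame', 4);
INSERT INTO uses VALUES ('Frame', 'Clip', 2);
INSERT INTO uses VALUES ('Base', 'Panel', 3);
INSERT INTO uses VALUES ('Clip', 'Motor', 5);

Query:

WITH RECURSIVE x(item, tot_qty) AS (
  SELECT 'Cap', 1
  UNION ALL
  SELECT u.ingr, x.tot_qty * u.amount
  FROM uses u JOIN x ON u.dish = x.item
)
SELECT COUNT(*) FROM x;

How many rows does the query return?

Base: (Cap, tot_qty=1).
Iteration 1: components of {Cap} -> Frame = 1*4 = 4.
Iteration 2: components of {Frame} -> Clip = 4*2 = 8.
Iteration 3: components of {Clip} -> Motor = 8*5 = 40.
Iteration 4: no further components; recursion stops.
Total rows emitted: 4.

4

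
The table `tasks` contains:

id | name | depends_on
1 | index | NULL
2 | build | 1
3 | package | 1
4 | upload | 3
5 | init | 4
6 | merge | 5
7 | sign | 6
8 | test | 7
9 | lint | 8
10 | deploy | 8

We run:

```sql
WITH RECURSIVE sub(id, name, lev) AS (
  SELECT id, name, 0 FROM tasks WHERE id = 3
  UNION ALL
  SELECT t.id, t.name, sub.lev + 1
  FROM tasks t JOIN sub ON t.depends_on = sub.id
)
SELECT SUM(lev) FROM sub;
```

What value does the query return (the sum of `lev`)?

27

Base: id=3 (package) at lev 0.
Iteration 1: rows with depends_on in {3} -> upload (id 4, lev 1).
Iteration 2: rows with depends_on in {4} -> init (id 5, lev 2).
Iteration 3: rows with depends_on in {5} -> merge (id 6, lev 3).
Iteration 4: rows with depends_on in {6} -> sign (id 7, lev 4).
Iteration 5: rows with depends_on in {7} -> test (id 8, lev 5).
Iteration 6: rows with depends_on in {8} -> lint (id 9, lev 6), deploy (id 10, lev 6).
Iteration 7: no rows with depends_on in {9,10}; recursion stops.
SUM(lev) = 0 + 1 + 2 + 3 + 4 + 5 + 6 + 6 = 27.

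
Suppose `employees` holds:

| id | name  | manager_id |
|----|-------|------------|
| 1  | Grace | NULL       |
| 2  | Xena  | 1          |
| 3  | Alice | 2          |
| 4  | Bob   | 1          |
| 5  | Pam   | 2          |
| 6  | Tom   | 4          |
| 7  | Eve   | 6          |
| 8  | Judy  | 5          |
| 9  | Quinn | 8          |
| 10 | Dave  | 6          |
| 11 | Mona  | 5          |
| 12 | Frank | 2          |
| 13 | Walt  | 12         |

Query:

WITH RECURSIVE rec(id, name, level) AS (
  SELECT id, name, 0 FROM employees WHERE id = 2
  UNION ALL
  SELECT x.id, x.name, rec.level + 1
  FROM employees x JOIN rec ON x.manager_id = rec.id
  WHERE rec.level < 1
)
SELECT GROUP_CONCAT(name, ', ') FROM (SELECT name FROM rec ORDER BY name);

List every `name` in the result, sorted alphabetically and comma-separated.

Alice, Frank, Pam, Xena

Base: id=2 (Xena) at level 0.
Iteration 1: rows with manager_id in {2} -> Alice (id 3, level 1), Pam (id 5, level 1), Frank (id 12, level 1).
Iteration 2: level < 1 fails for all current rows; recursion stops.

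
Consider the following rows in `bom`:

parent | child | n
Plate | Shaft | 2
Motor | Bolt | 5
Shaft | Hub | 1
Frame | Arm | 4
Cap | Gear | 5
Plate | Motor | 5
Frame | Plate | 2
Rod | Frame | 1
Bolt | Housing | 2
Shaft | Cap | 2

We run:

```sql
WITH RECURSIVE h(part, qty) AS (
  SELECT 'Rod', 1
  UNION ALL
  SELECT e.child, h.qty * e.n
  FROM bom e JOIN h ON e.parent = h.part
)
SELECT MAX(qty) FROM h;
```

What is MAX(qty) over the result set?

100

Base: (Rod, qty=1).
Iteration 1: components of {Rod} -> Frame = 1*1 = 1.
Iteration 2: components of {Frame} -> Arm = 1*4 = 4, Plate = 1*2 = 2.
Iteration 3: components of {Arm,Plate} -> Motor = 2*5 = 10, Shaft = 2*2 = 4.
Iteration 4: components of {Motor,Shaft} -> Bolt = 10*5 = 50, Cap = 4*2 = 8, Hub = 4*1 = 4.
Iteration 5: components of {Bolt,Cap,Hub} -> Gear = 8*5 = 40, Housing = 50*2 = 100.
Iteration 6: no further components; recursion stops.
qty values: 1, 1, 2, 4, 4, 10, 8, 4, 50, 40, 100; the maximum is 100.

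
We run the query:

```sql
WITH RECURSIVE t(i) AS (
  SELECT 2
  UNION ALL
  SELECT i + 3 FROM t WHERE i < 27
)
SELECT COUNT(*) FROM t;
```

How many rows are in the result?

10

Base: i=2.
Iteration 1: 2 < 27 holds -> i = 2 + 3 = 5.
Iteration 2: 5 < 27 holds -> i = 5 + 3 = 8.
Iteration 3: 8 < 27 holds -> i = 8 + 3 = 11.
Iteration 4: 11 < 27 holds -> i = 11 + 3 = 14.
Iteration 5: 14 < 27 holds -> i = 14 + 3 = 17.
Iteration 6: 17 < 27 holds -> i = 17 + 3 = 20.
Iteration 7: 20 < 27 holds -> i = 20 + 3 = 23.
Iteration 8: 23 < 27 holds -> i = 23 + 3 = 26.
Iteration 9: 26 < 27 holds -> i = 26 + 3 = 29.
Iteration 10: 29 < 27 fails; recursion stops.
Total rows emitted: 10.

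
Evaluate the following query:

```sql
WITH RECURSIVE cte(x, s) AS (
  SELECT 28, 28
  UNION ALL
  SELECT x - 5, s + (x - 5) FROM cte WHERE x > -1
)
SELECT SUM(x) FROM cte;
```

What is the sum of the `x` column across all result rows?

91

Base: x=28, s=28.
Iteration 1: 28 > -1 holds -> x = 28 - 5 = 23, s = 28 + 23 = 51.
Iteration 2: 23 > -1 holds -> x = 23 - 5 = 18, s = 51 + 18 = 69.
Iteration 3: 18 > -1 holds -> x = 18 - 5 = 13, s = 69 + 13 = 82.
Iteration 4: 13 > -1 holds -> x = 13 - 5 = 8, s = 82 + 8 = 90.
Iteration 5: 8 > -1 holds -> x = 8 - 5 = 3, s = 90 + 3 = 93.
Iteration 6: 3 > -1 holds -> x = 3 - 5 = -2, s = 93 + -2 = 91.
Iteration 7: -2 > -1 fails; recursion stops.
SUM(x) = 28 + 23 + 18 + 13 + 8 + 3 + -2 = 91.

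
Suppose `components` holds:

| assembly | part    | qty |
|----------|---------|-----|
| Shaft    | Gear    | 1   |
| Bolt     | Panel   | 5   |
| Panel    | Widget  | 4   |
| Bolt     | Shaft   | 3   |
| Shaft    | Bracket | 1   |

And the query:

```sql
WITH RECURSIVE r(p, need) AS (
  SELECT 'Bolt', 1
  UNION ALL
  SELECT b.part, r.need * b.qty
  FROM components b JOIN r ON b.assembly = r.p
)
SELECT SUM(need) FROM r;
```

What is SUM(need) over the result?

35

Base: (Bolt, need=1).
Iteration 1: components of {Bolt} -> Panel = 1*5 = 5, Shaft = 1*3 = 3.
Iteration 2: components of {Panel,Shaft} -> Bracket = 3*1 = 3, Gear = 3*1 = 3, Widget = 5*4 = 20.
Iteration 3: no further components; recursion stops.
SUM(need) = 1 + 5 + 3 + 20 + 3 + 3 = 35.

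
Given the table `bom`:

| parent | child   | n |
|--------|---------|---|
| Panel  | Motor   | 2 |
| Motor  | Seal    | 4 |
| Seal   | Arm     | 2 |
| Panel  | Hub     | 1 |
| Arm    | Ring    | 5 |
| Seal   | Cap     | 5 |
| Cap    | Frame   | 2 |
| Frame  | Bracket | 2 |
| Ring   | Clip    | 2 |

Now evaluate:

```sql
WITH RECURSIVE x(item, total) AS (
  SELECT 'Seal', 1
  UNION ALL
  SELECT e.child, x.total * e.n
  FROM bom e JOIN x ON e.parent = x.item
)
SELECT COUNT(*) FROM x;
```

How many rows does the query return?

Base: (Seal, total=1).
Iteration 1: components of {Seal} -> Arm = 1*2 = 2, Cap = 1*5 = 5.
Iteration 2: components of {Arm,Cap} -> Frame = 5*2 = 10, Ring = 2*5 = 10.
Iteration 3: components of {Frame,Ring} -> Bracket = 10*2 = 20, Clip = 10*2 = 20.
Iteration 4: no further components; recursion stops.
Total rows emitted: 7.

7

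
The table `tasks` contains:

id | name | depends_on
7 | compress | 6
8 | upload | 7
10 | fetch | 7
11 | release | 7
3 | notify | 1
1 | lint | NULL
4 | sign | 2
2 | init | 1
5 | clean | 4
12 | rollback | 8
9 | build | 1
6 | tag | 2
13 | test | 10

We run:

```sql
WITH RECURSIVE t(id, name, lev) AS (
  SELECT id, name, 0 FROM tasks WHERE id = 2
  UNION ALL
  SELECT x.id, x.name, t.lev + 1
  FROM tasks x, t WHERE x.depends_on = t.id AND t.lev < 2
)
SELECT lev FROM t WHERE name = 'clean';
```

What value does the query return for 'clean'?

Base: id=2 (init) at lev 0.
Iteration 1: rows with depends_on in {2} -> sign (id 4, lev 1), tag (id 6, lev 1).
Iteration 2: rows with depends_on in {4,6} -> clean (id 5, lev 2), compress (id 7, lev 2).
Iteration 3: lev < 2 fails for all current rows; recursion stops.

2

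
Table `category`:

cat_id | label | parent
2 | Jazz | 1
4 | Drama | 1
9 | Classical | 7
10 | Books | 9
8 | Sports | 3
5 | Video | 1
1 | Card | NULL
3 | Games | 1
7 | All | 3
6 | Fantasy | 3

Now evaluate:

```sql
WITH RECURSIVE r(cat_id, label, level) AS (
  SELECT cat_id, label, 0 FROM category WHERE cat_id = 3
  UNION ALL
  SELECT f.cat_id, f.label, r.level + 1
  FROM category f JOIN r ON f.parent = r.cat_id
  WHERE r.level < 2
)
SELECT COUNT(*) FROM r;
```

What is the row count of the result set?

5

Base: cat_id=3 (Games) at level 0.
Iteration 1: rows with parent in {3} -> Fantasy (id 6, level 1), All (id 7, level 1), Sports (id 8, level 1).
Iteration 2: rows with parent in {6,7,8} -> Classical (id 9, level 2).
Iteration 3: level < 2 fails for all current rows; recursion stops.
Total rows emitted: 5.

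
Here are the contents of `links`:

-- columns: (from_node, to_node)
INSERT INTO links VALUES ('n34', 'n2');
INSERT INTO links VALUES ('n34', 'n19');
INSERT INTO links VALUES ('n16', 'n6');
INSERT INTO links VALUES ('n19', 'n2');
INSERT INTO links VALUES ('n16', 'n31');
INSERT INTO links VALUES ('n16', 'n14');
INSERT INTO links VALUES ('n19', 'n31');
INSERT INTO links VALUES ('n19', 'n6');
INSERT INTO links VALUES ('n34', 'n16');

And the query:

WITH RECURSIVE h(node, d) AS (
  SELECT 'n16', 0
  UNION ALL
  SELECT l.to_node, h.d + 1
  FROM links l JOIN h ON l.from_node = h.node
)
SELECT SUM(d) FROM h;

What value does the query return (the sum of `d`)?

3

Base: (n16, d=0).
Iteration 1: edges from {n16} -> (n14, d=1), (n31, d=1), (n6, d=1).
Iteration 2: no outgoing edges from {n14,n31,n6}; recursion stops.
SUM(d) = 0 + 1 + 1 + 1 = 3.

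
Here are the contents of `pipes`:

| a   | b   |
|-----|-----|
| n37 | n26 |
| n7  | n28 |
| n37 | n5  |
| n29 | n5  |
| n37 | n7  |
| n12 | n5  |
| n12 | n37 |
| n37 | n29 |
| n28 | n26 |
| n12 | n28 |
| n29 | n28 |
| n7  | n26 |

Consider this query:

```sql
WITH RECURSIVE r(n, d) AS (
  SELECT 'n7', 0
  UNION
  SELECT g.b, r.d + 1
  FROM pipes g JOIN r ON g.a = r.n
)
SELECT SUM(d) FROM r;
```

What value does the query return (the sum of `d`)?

Base: (n7, d=0).
Iteration 1: edges from {n7} -> (n26, d=1), (n28, d=1).
Iteration 2: edges from {n26,n28} -> (n26, d=2).
Iteration 3: no outgoing edges from {n26}; recursion stops.
SUM(d) = 0 + 1 + 1 + 2 = 4.

4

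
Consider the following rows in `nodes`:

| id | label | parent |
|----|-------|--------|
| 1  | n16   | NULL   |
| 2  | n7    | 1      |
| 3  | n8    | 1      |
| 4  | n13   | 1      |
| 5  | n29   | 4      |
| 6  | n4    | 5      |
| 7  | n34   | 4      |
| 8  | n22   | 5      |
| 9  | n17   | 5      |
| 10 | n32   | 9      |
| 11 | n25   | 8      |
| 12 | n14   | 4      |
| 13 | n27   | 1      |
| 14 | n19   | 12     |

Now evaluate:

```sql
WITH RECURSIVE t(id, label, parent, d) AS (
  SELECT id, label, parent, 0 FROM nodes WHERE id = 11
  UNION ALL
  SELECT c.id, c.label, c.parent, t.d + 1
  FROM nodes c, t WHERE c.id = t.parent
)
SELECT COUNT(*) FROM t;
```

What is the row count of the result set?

Base: id=11 (n25), parent=8, d 0.
Iteration 1: join on id=8 -> n22 (id 8, parent=5, d 1).
Iteration 2: join on id=5 -> n29 (id 5, parent=4, d 2).
Iteration 3: join on id=4 -> n13 (id 4, parent=1, d 3).
Iteration 4: join on id=1 -> n16 (id 1, parent=NULL, d 4).
Iteration 5: parent is NULL; no match; recursion stops.
Total rows emitted: 5.

5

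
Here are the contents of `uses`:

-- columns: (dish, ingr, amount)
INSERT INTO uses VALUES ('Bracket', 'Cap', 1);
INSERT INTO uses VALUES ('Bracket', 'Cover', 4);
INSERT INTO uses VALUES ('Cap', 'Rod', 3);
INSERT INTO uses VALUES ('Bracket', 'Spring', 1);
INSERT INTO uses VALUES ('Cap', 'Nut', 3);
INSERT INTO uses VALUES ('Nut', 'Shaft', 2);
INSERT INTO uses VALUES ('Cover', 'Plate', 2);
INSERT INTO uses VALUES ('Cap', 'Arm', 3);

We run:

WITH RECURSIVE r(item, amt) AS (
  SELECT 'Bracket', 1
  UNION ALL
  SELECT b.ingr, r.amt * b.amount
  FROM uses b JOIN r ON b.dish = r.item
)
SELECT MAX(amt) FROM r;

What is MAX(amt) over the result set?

Base: (Bracket, amt=1).
Iteration 1: components of {Bracket} -> Cap = 1*1 = 1, Cover = 1*4 = 4, Spring = 1*1 = 1.
Iteration 2: components of {Cap,Cover,Spring} -> Arm = 1*3 = 3, Nut = 1*3 = 3, Plate = 4*2 = 8, Rod = 1*3 = 3.
Iteration 3: components of {Arm,Nut,Plate,Rod} -> Shaft = 3*2 = 6.
Iteration 4: no further components; recursion stops.
amt values: 1, 1, 4, 1, 3, 3, 3, 8, 6; the maximum is 8.

8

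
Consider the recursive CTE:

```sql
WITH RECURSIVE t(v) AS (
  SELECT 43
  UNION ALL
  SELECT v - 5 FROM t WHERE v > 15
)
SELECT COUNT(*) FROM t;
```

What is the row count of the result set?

Base: v=43.
Iteration 1: 43 > 15 holds -> v = 43 - 5 = 38.
Iteration 2: 38 > 15 holds -> v = 38 - 5 = 33.
Iteration 3: 33 > 15 holds -> v = 33 - 5 = 28.
Iteration 4: 28 > 15 holds -> v = 28 - 5 = 23.
Iteration 5: 23 > 15 holds -> v = 23 - 5 = 18.
Iteration 6: 18 > 15 holds -> v = 18 - 5 = 13.
Iteration 7: 13 > 15 fails; recursion stops.
Total rows emitted: 7.

7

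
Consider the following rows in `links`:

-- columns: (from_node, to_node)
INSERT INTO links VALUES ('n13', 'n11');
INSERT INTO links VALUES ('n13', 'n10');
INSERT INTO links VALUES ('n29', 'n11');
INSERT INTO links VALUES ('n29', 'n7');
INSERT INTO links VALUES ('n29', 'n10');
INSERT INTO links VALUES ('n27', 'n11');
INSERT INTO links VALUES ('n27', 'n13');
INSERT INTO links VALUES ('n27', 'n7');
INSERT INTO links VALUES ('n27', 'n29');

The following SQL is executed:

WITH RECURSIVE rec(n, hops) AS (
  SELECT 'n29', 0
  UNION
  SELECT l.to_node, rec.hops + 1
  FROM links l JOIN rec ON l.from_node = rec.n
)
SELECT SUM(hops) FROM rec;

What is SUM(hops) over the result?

Base: (n29, hops=0).
Iteration 1: edges from {n29} -> (n10, hops=1), (n11, hops=1), (n7, hops=1).
Iteration 2: no outgoing edges from {n10,n11,n7}; recursion stops.
SUM(hops) = 0 + 1 + 1 + 1 = 3.

3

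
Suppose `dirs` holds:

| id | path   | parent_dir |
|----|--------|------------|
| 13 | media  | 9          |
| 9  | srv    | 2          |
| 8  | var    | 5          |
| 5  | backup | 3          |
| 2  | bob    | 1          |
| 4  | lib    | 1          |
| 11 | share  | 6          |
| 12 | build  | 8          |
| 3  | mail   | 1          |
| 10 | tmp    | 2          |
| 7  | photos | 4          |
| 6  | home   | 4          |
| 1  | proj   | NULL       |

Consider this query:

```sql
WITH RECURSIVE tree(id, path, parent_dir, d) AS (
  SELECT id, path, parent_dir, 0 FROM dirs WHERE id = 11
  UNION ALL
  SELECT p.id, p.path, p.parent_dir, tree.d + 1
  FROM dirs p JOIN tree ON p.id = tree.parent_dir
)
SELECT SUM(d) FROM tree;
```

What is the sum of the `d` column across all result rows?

6

Base: id=11 (share), parent_dir=6, d 0.
Iteration 1: join on id=6 -> home (id 6, parent_dir=4, d 1).
Iteration 2: join on id=4 -> lib (id 4, parent_dir=1, d 2).
Iteration 3: join on id=1 -> proj (id 1, parent_dir=NULL, d 3).
Iteration 4: parent_dir is NULL; no match; recursion stops.
SUM(d) = 0 + 1 + 2 + 3 = 6.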